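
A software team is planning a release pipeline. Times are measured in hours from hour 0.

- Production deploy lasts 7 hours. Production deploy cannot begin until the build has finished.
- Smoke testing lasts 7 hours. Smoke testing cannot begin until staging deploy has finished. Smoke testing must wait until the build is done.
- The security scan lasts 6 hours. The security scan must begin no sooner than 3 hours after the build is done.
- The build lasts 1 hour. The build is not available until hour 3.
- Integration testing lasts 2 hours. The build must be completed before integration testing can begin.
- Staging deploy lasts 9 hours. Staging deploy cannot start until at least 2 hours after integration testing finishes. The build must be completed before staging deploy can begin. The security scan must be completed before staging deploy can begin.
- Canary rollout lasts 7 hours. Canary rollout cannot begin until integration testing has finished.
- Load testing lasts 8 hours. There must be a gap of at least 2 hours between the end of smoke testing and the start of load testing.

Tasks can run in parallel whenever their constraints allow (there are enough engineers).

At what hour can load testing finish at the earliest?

The build cannot begin until its own release at hour 3. It runs from hour 3 to 3 + 1 = hour 4.
The security scan waits on the build (finishes hour 4, plus 3-hour gap → hour 7), so it starts at hour 7 and finishes at 7 + 6 = hour 13.
After the build (finishes hour 4), integration testing can start at hour 4 and finishes at hour 6.
For staging deploy: integration testing (finishes hour 6, plus 2-hour gap → hour 8); the build (finishes hour 4); the security scan (finishes hour 13). Taking the maximum gives a start of hour 13, and it finishes at 13 + 9 = hour 22.
Smoke testing needs all of staging deploy (finishes hour 22); the build (finishes hour 4). That puts its earliest start at hour 22; it finishes at 22 + 7 = hour 29.
Load testing waits on smoke testing (finishes hour 29, plus 2-hour gap → hour 31), so it starts at hour 31 and finishes at 31 + 8 = hour 39.

39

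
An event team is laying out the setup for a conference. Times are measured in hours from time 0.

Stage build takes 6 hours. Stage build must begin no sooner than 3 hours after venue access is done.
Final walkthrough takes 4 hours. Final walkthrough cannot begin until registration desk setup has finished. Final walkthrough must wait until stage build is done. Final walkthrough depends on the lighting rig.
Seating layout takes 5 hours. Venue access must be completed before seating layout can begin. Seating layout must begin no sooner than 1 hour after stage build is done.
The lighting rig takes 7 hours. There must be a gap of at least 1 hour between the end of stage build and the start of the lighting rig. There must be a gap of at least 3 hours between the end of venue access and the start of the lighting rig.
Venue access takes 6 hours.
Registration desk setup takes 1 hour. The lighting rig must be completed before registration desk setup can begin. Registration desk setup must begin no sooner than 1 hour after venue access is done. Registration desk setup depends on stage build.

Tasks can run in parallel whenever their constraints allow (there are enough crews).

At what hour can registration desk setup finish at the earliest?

24

Venue access can start immediately at hour 0; it finishes at hour 6.
After venue access (finishes hour 6, plus 3-hour gap → hour 9), stage build can start at hour 9 and finishes at hour 15.
The lighting rig needs all of stage build (finishes hour 15, plus 1-hour gap → hour 16); venue access (finishes hour 6, plus 3-hour gap → hour 9). That puts its earliest start at hour 16; it finishes at 16 + 7 = hour 23.
Registration desk setup cannot start until the lighting rig (finishes hour 23); venue access (finishes hour 6, plus 1-hour gap → hour 7); stage build (finishes hour 15). The controlling bound is hour 23, so registration desk setup finishes at 23 + 1 = hour 24.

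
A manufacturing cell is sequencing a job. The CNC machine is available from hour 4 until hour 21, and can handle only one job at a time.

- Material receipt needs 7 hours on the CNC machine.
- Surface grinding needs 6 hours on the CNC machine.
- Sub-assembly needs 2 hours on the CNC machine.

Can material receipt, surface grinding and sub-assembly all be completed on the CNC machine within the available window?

Yes

The CNC machine window is 21 − 4 = 17 hours.
Running back to back, the jobs need 7 + 6 + 2 = 15 hours on the CNC machine.
Since 15 ≤ 17, they fit within the window.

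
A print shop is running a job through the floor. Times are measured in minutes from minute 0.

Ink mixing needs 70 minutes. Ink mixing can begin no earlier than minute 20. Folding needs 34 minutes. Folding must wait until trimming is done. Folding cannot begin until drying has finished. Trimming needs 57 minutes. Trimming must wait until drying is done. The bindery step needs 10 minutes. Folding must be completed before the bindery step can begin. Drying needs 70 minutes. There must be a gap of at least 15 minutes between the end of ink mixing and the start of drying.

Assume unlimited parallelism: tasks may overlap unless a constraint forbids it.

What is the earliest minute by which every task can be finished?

After its own release at minute 20, ink mixing can start at minute 20 and finishes at minute 90.
After ink mixing (finishes minute 90, plus 15-minute gap → minute 105), drying can start at minute 105 and finishes at minute 175.
Trimming waits on drying (finishes minute 175), so it starts at minute 175 and finishes at 175 + 57 = minute 232.
For folding: trimming (finishes minute 232); drying (finishes minute 175). Taking the maximum gives a start of minute 232, and it finishes at 232 + 34 = minute 266.
The bindery step waits on folding (finishes minute 266), so it starts at minute 266 and finishes at 266 + 10 = minute 276.
All tasks are finished once the last one completes. Finish times: Ink mixing at 90, Drying at 175, Trimming at 232, Folding at 266, The bindery step at 276. The latest is minute 276.

276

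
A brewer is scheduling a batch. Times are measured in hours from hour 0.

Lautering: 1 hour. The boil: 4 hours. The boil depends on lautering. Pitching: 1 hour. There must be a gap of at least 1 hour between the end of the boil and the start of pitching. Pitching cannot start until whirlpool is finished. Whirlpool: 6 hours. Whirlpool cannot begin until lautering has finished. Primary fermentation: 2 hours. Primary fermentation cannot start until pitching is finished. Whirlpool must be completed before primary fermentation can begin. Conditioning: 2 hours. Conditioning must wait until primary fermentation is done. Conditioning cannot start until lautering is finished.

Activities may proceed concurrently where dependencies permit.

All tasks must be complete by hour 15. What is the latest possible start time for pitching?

To finish by hour 15, conditioning (duration 2) must start no later than hour 13.
Primary fermentation feeds into conditioning (must start by hour 13); so primary fermentation must finish by hour 13 and therefore start by hour 11.
Pitching feeds into primary fermentation (must start by hour 11); so pitching must finish by hour 11 and therefore start by hour 10.

10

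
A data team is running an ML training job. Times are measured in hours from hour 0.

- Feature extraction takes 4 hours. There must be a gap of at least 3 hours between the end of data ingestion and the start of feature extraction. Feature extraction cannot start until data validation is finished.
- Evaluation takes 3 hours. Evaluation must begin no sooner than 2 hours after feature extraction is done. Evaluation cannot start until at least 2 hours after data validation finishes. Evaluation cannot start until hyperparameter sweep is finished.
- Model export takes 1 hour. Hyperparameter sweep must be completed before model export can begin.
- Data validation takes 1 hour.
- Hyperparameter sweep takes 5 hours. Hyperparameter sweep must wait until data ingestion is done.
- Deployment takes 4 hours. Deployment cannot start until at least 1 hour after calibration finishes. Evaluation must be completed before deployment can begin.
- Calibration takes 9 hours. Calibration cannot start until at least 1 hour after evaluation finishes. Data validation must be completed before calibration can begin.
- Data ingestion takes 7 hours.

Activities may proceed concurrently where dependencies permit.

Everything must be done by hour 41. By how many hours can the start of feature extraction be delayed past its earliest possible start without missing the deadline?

Data validation has no prerequisites, so it starts at hour 0 and finishes at hour 1.
Data ingestion can start immediately at hour 0; it finishes at hour 7.
Feature extraction has to wait for data ingestion (finishes hour 7, plus 3-hour gap → hour 10); data validation (finishes hour 1). The latest of these is hour 10, so feature extraction runs hour 10 to 10 + 4 = hour 14.

Working backward from the deadline:
To finish by hour 41, deployment (duration 4) must start no later than hour 37.
Since deployment (must start by hour 37, minus 1-hour gap → hour 36) depends on it, calibration must finish by hour 36. Backing off its 9-hour duration gives a latest start of hour 27.
For evaluation: calibration (must start by hour 27, minus 1-hour gap → hour 26); deployment (must start by hour 37). The most restrictive is hour 26; with a 3-hour duration, evaluation must start by hour 23.
Feature extraction feeds into evaluation (must start by hour 23, minus 2-hour gap → hour 21); so feature extraction must finish by hour 21 and therefore start by hour 17.
So feature extraction can start as early as hour 10 and as late as hour 17, giving 17 − 10 = 7 hours of slack.

7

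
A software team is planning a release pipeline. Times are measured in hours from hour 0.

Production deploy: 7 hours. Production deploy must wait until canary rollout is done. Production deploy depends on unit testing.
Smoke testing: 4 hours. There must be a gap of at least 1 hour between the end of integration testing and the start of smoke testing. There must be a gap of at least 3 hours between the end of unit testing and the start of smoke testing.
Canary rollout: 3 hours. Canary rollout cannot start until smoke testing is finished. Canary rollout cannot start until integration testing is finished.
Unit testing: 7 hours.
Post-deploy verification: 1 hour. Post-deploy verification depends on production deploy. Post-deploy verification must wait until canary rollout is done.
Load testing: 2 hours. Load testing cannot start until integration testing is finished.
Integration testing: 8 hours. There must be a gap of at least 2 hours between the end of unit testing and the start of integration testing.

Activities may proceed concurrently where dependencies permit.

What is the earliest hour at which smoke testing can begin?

18

Nothing blocks unit testing, so it runs from hour 0 to hour 7.
After unit testing (finishes hour 7, plus 2-hour gap → hour 9), integration testing can start at hour 9 and finishes at hour 17.
Smoke testing waits on integration testing (finishes hour 17, plus 1-hour gap → hour 18); unit testing (finishes hour 7, plus 3-hour gap → hour 10). The latest of these is hour 18, which is the earliest smoke testing can start.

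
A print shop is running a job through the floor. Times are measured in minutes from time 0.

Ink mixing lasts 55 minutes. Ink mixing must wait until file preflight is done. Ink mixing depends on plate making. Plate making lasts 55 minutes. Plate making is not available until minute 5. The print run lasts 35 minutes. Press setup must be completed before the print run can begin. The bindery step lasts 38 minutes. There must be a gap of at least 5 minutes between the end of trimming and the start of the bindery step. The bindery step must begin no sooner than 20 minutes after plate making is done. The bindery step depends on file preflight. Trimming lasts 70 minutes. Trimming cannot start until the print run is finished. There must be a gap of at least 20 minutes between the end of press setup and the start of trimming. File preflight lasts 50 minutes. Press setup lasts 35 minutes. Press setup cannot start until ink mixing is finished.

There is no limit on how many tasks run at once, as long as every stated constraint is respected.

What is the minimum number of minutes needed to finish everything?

Plate making waits on its own release at minute 5, so it starts at minute 5 and finishes at 5 + 55 = minute 60.
File preflight has no prerequisites, so it starts at minute 0 and finishes at minute 50.
Ink mixing needs all of file preflight (finishes minute 50); plate making (finishes minute 60). That puts its earliest start at minute 60; it finishes at 60 + 55 = minute 115.
Press setup cannot begin until ink mixing (finishes minute 115). It runs from minute 115 to 115 + 35 = minute 150.
The print run waits on press setup (finishes minute 150), so it starts at minute 150 and finishes at 150 + 35 = minute 185.
For trimming: the print run (finishes minute 185); press setup (finishes minute 150, plus 20-minute gap → minute 170). Taking the maximum gives a start of minute 185, and it finishes at 185 + 70 = minute 255.
The bindery step cannot start until trimming (finishes minute 255, plus 5-minute gap → minute 260); plate making (finishes minute 60, plus 20-minute gap → minute 80); file preflight (finishes minute 50). The controlling bound is minute 260, so the bindery step finishes at 260 + 38 = minute 298.
All tasks are finished once the last one completes. Finish times: File preflight at 50, Plate making at 60, Ink mixing at 115, Press setup at 150, The print run at 185, Trimming at 255, The bindery step at 298. The latest is minute 298.

298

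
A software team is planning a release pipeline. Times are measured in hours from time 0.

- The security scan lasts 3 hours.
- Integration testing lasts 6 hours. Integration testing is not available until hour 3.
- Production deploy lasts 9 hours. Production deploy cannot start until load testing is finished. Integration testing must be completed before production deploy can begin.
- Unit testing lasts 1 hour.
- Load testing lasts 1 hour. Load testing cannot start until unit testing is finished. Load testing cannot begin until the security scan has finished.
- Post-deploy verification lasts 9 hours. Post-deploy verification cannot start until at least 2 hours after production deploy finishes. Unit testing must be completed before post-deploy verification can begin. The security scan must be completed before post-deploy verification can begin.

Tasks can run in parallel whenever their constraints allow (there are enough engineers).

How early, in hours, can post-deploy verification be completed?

The security scan can start immediately at hour 0; it finishes at hour 3.
Integration testing waits on its own release at hour 3, so it starts at hour 3 and finishes at 3 + 6 = hour 9.
Nothing blocks unit testing, so it runs from hour 0 to hour 1.
Load testing needs all of unit testing (finishes hour 1); the security scan (finishes hour 3). That puts its earliest start at hour 3; it finishes at 3 + 1 = hour 4.
For production deploy: load testing (finishes hour 4); integration testing (finishes hour 9). Taking the maximum gives a start of hour 9, and it finishes at 9 + 9 = hour 18.
For post-deploy verification: production deploy (finishes hour 18, plus 2-hour gap → hour 20); unit testing (finishes hour 1); the security scan (finishes hour 3). Taking the maximum gives a start of hour 20, and it finishes at 20 + 9 = hour 29.

29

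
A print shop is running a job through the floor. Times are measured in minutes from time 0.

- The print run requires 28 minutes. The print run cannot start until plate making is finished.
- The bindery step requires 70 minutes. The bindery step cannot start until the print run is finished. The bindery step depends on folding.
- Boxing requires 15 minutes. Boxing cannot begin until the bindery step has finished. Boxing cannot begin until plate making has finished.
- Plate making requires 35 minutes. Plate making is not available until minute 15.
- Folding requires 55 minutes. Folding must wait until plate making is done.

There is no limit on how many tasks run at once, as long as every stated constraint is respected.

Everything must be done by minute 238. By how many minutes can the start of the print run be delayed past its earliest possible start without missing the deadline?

75

Plate making waits on its own release at minute 15, so it starts at minute 15 and finishes at 15 + 35 = minute 50.
The print run cannot begin until plate making (finishes minute 50). It runs from minute 50 to 50 + 28 = minute 78.

Working backward from the deadline:
Boxing must finish by minute 238; it takes 15 minutes, so it must start by 238 − 15 = minute 223.
The bindery step has to be done before boxing (must start by minute 223). That means finishing by minute 223, i.e. starting by 223 − 70 = minute 153.
The print run has to be done before the bindery step (must start by minute 153). That means finishing by minute 153, i.e. starting by 153 − 28 = minute 125.
So the print run can start as early as minute 50 and as late as minute 125, giving 125 − 50 = 75 minutes of slack.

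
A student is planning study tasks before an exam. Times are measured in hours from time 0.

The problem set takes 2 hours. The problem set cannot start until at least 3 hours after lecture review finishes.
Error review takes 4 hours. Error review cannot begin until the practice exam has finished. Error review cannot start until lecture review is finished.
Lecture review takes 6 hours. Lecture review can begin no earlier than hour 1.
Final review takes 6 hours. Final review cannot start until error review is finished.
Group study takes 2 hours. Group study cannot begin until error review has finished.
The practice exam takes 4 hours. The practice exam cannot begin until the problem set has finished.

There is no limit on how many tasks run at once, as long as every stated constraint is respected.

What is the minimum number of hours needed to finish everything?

Lecture review waits on its own release at hour 1, so it starts at hour 1 and finishes at 1 + 6 = hour 7.
After lecture review (finishes hour 7, plus 3-hour gap → hour 10), the problem set can start at hour 10 and finishes at hour 12.
The practice exam waits on the problem set (finishes hour 12), so it starts at hour 12 and finishes at 12 + 4 = hour 16.
Error review has to wait for the practice exam (finishes hour 16); lecture review (finishes hour 7). The latest of these is hour 16, so error review runs hour 16 to 16 + 4 = hour 20.
Final review cannot begin until error review (finishes hour 20). It runs from hour 20 to 20 + 6 = hour 26.
Group study cannot begin until error review (finishes hour 20). It runs from hour 20 to 20 + 2 = hour 22.
All tasks are finished once the last one completes. Finish times: Lecture review at 7, The problem set at 12, The practice exam at 16, Error review at 20, Group study at 22, Final review at 26. The latest is hour 26.

26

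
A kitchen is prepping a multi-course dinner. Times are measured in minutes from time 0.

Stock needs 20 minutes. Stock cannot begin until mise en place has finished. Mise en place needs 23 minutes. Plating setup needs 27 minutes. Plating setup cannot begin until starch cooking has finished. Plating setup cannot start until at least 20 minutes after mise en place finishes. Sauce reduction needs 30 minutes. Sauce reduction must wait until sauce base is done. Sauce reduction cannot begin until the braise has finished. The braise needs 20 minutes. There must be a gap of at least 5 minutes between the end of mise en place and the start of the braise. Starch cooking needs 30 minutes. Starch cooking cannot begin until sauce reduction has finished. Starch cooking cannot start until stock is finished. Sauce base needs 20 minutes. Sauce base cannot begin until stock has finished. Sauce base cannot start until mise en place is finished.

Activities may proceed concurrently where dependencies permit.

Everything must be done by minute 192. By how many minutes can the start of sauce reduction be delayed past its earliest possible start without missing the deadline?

42

Mise en place can start immediately at minute 0; it finishes at minute 23.
After mise en place (finishes minute 23, plus 5-minute gap → minute 28), the braise can start at minute 28 and finishes at minute 48.
Stock waits on mise en place (finishes minute 23), so it starts at minute 23 and finishes at 23 + 20 = minute 43.
Sauce base cannot start until stock (finishes minute 43); mise en place (finishes minute 23). The controlling bound is minute 43, so sauce base finishes at 43 + 20 = minute 63.
Sauce reduction has to wait for sauce base (finishes minute 63); the braise (finishes minute 48). The latest of these is minute 63, so sauce reduction runs minute 63 to 63 + 30 = minute 93.

Working backward from the deadline:
To finish by minute 192, plating setup (duration 27) must start no later than minute 165.
Starch cooking feeds into plating setup (must start by minute 165); so starch cooking must finish by minute 165 and therefore start by minute 135.
Sauce reduction must finish before starch cooking (must start by minute 135). With a 30-minute duration, sauce reduction must start by 135 − 30 = minute 105.
So sauce reduction can start as early as minute 63 and as late as minute 105, giving 105 − 63 = 42 minutes of slack.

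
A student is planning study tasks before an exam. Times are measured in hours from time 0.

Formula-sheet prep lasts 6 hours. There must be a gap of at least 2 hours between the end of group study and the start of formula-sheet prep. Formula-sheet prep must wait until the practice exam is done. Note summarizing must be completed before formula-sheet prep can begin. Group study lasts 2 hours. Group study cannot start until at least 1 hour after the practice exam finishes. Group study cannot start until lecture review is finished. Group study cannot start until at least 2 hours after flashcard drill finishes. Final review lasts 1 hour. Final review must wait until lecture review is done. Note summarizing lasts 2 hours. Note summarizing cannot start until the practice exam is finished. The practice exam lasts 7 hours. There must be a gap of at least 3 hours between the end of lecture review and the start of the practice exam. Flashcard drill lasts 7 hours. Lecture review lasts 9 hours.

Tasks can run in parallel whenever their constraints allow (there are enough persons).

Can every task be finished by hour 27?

Flashcard drill has no prerequisites, so it starts at hour 0 and finishes at hour 7.
Lecture review can start immediately at hour 0; it finishes at hour 9.
After lecture review (finishes hour 9), final review can start at hour 9 and finishes at hour 10.
The practice exam cannot begin until lecture review (finishes hour 9, plus 3-hour gap → hour 12). It runs from hour 12 to 12 + 7 = hour 19.
Note summarizing waits on the practice exam (finishes hour 19), so it starts at hour 19 and finishes at 19 + 2 = hour 21.
Group study needs all of the practice exam (finishes hour 19, plus 1-hour gap → hour 20); lecture review (finishes hour 9); flashcard drill (finishes hour 7, plus 2-hour gap → hour 9). That puts its earliest start at hour 20; it finishes at 20 + 2 = hour 22.
For formula-sheet prep: group study (finishes hour 22, plus 2-hour gap → hour 24); the practice exam (finishes hour 19); note summarizing (finishes hour 21). Taking the maximum gives a start of hour 24, and it finishes at 24 + 6 = hour 30.
The earliest everything can be done is hour 30, which is after the deadline of 27, so it is not possible.

No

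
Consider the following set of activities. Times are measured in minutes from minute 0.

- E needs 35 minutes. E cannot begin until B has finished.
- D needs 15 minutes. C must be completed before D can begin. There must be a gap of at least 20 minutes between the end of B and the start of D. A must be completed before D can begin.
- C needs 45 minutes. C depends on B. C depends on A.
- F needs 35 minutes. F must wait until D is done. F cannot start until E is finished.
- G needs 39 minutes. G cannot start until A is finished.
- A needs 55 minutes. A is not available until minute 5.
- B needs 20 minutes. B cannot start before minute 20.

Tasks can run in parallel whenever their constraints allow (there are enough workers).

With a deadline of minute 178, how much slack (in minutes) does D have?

B waits on its own release at minute 20, so it starts at minute 20 and finishes at 20 + 20 = minute 40.
A waits on its own release at minute 5, so it starts at minute 5 and finishes at 5 + 55 = minute 60.
C has to wait for B (finishes minute 40); A (finishes minute 60). The latest of these is minute 60, so C runs minute 60 to 60 + 45 = minute 105.
For D: C (finishes minute 105); B (finishes minute 40, plus 20-minute gap → minute 60); A (finishes minute 60). Taking the maximum gives a start of minute 105, and it finishes at 105 + 15 = minute 120.

Working backward from the deadline:
F has no dependents, so it just needs to finish by minute 178. Starting by 178 − 35 = minute 143 achieves that.
D has to be done before F (must start by minute 143). That means finishing by minute 143, i.e. starting by 143 − 15 = minute 128.
So D can start as early as minute 105 and as late as minute 128, giving 128 − 105 = 23 minutes of slack.

23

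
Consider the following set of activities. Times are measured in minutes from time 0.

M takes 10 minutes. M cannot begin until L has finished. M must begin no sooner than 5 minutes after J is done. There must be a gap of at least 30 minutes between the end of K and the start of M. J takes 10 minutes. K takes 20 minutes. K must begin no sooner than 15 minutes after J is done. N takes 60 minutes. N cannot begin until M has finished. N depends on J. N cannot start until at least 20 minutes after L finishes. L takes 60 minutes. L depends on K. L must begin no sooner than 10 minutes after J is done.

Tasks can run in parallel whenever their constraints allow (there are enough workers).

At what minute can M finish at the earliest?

Nothing blocks J, so it runs from minute 0 to minute 10.
After J (finishes minute 10, plus 15-minute gap → minute 25), K can start at minute 25 and finishes at minute 45.
For L: K (finishes minute 45); J (finishes minute 10, plus 10-minute gap → minute 20). Taking the maximum gives a start of minute 45, and it finishes at 45 + 60 = minute 105.
M has to wait for L (finishes minute 105); J (finishes minute 10, plus 5-minute gap → minute 15); K (finishes minute 45, plus 30-minute gap → minute 75). The latest of these is minute 105, so M runs minute 105 to 105 + 10 = minute 115.

115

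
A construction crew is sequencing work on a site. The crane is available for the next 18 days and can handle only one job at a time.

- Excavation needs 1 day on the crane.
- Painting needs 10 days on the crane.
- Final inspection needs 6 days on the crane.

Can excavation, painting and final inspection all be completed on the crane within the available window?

Running back to back, the jobs need 1 + 10 + 6 = 17 days on the crane.
Since 17 ≤ 18, they fit within the window.

Yes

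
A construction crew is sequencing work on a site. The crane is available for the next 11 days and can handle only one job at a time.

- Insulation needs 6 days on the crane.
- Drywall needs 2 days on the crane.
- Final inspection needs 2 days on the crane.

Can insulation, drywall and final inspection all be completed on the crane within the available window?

Running back to back, the jobs need 6 + 2 + 2 = 10 days on the crane.
Since 10 ≤ 11, they fit within the window.

Yes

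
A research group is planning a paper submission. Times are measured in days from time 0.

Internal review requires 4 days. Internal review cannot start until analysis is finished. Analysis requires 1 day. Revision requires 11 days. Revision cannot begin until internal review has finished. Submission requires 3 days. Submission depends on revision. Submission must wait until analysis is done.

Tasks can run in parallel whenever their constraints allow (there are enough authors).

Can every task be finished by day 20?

Yes

Analysis has no prerequisites, so it starts at day 0 and finishes at day 1.
After analysis (finishes day 1), internal review can start at day 1 and finishes at day 5.
After internal review (finishes day 5), revision can start at day 5 and finishes at day 16.
Submission cannot start until revision (finishes day 16); analysis (finishes day 1). The controlling bound is day 16, so submission finishes at 16 + 3 = day 19.
Every task is finished by day 19, which is no later than the deadline of 20, so the schedule is feasible.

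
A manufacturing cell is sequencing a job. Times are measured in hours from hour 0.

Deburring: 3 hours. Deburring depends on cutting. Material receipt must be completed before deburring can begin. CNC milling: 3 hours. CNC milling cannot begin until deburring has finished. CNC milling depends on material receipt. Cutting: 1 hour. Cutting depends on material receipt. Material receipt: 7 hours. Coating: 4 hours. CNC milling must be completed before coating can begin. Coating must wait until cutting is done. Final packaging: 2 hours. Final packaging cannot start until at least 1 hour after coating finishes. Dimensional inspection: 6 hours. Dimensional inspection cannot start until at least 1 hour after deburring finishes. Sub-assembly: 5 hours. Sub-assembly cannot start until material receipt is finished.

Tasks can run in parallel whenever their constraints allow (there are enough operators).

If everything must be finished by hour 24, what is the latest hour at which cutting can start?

10

Nothing follows final packaging; the deadline of hour 24 is its only limit. It must start by 24 − 2 = hour 22.
Since final packaging (must start by hour 22, minus 1-hour gap → hour 21) depends on it, coating must finish by hour 21. Backing off its 4-hour duration gives a latest start of hour 17.
Since coating (must start by hour 17) depends on it, CNC milling must finish by hour 17. Backing off its 3-hour duration gives a latest start of hour 14.
Nothing follows dimensional inspection; the deadline of hour 24 is its only limit. It must start by 24 − 6 = hour 18.
Deburring has several dependents: CNC milling (must start by hour 14); dimensional inspection (must start by hour 18, minus 1-hour gap → hour 17). The earliest of those limits is hour 14, so deburring must start by 14 − 3 = hour 11.
Cutting must finish in time for deburring (must start by hour 11); coating (must start by hour 17). The tightest is hour 11, so cutting must start by 11 − 1 = hour 10.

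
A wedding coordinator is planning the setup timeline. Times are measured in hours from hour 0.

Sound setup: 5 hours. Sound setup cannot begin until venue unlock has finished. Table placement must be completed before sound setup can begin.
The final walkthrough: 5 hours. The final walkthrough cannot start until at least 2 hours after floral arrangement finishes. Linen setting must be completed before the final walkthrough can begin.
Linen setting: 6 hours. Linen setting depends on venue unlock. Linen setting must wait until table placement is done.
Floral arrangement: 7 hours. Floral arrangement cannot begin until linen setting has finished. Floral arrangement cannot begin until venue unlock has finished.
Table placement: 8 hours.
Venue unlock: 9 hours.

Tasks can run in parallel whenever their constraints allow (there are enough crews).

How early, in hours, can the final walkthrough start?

24

Nothing blocks table placement, so it runs from hour 0 to hour 8.
Venue unlock has no prerequisites, so it starts at hour 0 and finishes at hour 9.
Linen setting needs all of venue unlock (finishes hour 9); table placement (finishes hour 8). That puts its earliest start at hour 9; it finishes at 9 + 6 = hour 15.
Floral arrangement cannot start until linen setting (finishes hour 15); venue unlock (finishes hour 9). The controlling bound is hour 15, so floral arrangement finishes at 15 + 7 = hour 22.
The final walkthrough waits on floral arrangement (finishes hour 22, plus 2-hour gap → hour 24); linen setting (finishes hour 15). The latest of these is hour 24, which is the earliest the final walkthrough can start.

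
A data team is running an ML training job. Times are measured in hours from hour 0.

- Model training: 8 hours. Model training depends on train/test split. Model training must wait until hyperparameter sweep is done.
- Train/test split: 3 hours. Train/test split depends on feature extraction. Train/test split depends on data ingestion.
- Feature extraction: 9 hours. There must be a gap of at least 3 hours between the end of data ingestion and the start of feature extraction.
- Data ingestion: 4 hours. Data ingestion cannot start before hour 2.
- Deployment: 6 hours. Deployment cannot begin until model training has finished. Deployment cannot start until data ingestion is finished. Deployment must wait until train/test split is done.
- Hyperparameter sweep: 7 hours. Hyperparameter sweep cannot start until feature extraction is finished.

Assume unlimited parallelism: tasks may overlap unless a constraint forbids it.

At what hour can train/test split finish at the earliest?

21

After its own release at hour 2, data ingestion can start at hour 2 and finishes at hour 6.
Feature extraction cannot begin until data ingestion (finishes hour 6, plus 3-hour gap → hour 9). It runs from hour 9 to 9 + 9 = hour 18.
Train/test split needs all of feature extraction (finishes hour 18); data ingestion (finishes hour 6). That puts its earliest start at hour 18; it finishes at 18 + 3 = hour 21.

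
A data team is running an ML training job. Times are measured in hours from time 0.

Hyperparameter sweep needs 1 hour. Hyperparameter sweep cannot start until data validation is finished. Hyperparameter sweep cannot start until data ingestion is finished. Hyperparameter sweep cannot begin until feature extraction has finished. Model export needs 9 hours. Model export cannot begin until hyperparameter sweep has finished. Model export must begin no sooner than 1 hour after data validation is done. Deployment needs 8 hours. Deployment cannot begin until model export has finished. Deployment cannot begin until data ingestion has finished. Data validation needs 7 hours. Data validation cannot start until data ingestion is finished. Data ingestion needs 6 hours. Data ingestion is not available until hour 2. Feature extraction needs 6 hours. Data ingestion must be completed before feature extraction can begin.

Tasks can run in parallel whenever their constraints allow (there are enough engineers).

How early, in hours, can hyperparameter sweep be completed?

16

Data ingestion waits on its own release at hour 2, so it starts at hour 2 and finishes at 2 + 6 = hour 8.
Feature extraction waits on data ingestion (finishes hour 8), so it starts at hour 8 and finishes at 8 + 6 = hour 14.
Data validation waits on data ingestion (finishes hour 8), so it starts at hour 8 and finishes at 8 + 7 = hour 15.
For hyperparameter sweep: data validation (finishes hour 15); data ingestion (finishes hour 8); feature extraction (finishes hour 14). Taking the maximum gives a start of hour 15, and it finishes at 15 + 1 = hour 16.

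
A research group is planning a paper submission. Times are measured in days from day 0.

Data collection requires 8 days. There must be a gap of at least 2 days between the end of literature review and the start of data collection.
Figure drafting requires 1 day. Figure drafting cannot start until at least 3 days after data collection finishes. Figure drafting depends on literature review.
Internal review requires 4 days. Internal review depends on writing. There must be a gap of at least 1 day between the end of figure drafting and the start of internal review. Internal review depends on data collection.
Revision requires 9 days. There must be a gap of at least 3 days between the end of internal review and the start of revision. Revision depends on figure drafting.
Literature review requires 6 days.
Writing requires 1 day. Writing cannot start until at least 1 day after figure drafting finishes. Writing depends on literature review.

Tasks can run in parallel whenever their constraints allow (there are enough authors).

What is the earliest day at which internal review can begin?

Literature review has no prerequisites, so it starts at day 0 and finishes at day 6.
Data collection waits on literature review (finishes day 6, plus 2-day gap → day 8), so it starts at day 8 and finishes at 8 + 8 = day 16.
Figure drafting has to wait for data collection (finishes day 16, plus 3-day gap → day 19); literature review (finishes day 6). The latest of these is day 19, so figure drafting runs day 19 to 19 + 1 = day 20.
Writing cannot start until figure drafting (finishes day 20, plus 1-day gap → day 21); literature review (finishes day 6). The controlling bound is day 21, so writing finishes at 21 + 1 = day 22.
Internal review waits on writing (finishes day 22); figure drafting (finishes day 20, plus 1-day gap → day 21); data collection (finishes day 16). The latest of these is day 22, which is the earliest internal review can start.

22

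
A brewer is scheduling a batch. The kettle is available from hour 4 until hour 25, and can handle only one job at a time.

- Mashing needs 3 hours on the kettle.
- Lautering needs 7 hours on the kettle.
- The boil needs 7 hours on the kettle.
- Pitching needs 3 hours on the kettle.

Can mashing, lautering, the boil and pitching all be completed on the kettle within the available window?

Yes

The kettle window is 25 − 4 = 21 hours.
Running back to back, the jobs need 3 + 7 + 7 + 3 = 20 hours on the kettle.
Since 20 ≤ 21, they fit within the window.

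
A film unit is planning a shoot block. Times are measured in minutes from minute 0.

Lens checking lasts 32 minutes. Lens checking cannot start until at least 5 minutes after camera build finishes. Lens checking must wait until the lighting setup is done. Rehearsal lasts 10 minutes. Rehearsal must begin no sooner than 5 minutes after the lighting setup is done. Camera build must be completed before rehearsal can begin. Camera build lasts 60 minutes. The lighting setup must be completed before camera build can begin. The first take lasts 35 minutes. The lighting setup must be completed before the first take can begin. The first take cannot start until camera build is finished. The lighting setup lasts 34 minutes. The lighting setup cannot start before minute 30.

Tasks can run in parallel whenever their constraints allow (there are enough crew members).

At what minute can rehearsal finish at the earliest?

134

The lighting setup waits on its own release at minute 30, so it starts at minute 30 and finishes at 30 + 34 = minute 64.
Camera build cannot begin until the lighting setup (finishes minute 64). It runs from minute 64 to 64 + 60 = minute 124.
For rehearsal: the lighting setup (finishes minute 64, plus 5-minute gap → minute 69); camera build (finishes minute 124). Taking the maximum gives a start of minute 124, and it finishes at 124 + 10 = minute 134.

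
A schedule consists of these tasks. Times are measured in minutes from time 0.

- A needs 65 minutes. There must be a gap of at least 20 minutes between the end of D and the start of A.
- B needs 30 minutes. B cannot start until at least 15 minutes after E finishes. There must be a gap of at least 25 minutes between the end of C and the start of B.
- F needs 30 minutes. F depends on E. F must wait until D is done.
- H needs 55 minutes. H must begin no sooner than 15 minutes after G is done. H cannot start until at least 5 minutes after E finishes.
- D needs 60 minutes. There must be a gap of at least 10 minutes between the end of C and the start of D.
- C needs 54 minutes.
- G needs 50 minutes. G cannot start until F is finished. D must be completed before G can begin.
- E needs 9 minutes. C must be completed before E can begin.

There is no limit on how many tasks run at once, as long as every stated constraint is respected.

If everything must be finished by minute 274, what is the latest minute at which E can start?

H has no dependents, so it just needs to finish by minute 274. Starting by 274 − 55 = minute 219 achieves that.
G feeds into H (must start by minute 219, minus 15-minute gap → minute 204); so G must finish by minute 204 and therefore start by minute 154.
F has to be done before G (must start by minute 154). That means finishing by minute 154, i.e. starting by 154 − 30 = minute 124.
To finish by minute 274, B (duration 30) must start no later than minute 244.
For E: B (must start by minute 244, minus 15-minute gap → minute 229); F (must start by minute 124); H (must start by minute 219, minus 5-minute gap → minute 214). The most restrictive is minute 124; with a 9-minute duration, E must start by minute 115.

115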